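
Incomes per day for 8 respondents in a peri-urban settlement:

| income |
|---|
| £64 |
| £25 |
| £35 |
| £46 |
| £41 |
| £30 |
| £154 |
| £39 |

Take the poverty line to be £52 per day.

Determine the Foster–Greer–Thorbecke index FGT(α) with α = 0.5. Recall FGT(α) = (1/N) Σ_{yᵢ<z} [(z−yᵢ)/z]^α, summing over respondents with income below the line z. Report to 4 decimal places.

0.4053

Poor units: £25, £30, £35, £39, £41, £46 (q = 6 of N = 8).
Relative gaps: (52−25)/52 = 0.5192; (52−30)/52 = 0.4231; (52−35)/52 = 0.3269; (52−39)/52 = 0.2500; (52−41)/52 = 0.2115; (52−46)/52 = 0.1154.
Raised to α = 0.5: 0.72058; 0.65044; 0.57177; 0.50000; 0.45993; 0.33968.
Sum = 3.242408; FGT(0.5) = 3.242408 / 8 = 0.4053.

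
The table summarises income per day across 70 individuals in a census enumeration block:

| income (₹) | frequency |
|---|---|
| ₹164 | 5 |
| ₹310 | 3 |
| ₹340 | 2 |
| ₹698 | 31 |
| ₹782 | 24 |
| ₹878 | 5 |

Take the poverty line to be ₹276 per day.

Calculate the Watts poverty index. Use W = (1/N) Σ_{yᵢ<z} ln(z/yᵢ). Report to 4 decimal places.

Poor units: 5×₹164 (q = 5 of N = 70).
ln(z/y) terms: ln(276/164) = 0.5205 (×5).
W = 2.602672 / 70 = 0.0372.

0.0372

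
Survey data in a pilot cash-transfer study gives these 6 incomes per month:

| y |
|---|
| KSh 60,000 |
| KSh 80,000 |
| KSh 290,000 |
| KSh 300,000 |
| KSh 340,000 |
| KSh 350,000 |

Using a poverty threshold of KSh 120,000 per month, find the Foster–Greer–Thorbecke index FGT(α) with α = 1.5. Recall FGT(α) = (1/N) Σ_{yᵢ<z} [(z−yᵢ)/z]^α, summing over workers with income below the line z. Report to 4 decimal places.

Poor units: KSh 60,000, KSh 80,000 (q = 2 of N = 6).
Gap ratios (z−y)/z: (120000−60000)/120000 = 0.5000; (120000−80000)/120000 = 0.3333.
Raised to α = 1.5: 0.35355; 0.19245.
Sum = 0.546003; FGT(1.5) = 0.546003 / 6 = 0.0910.

0.0910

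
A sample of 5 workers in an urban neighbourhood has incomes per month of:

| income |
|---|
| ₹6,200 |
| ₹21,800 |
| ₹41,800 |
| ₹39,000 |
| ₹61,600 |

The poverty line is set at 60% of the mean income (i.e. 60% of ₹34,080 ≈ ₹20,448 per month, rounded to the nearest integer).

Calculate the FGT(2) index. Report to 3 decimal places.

0.097

Incomes under z: ₹6,200 (q = 1 of N = 5).
Gap ratios (z−y)/z: (20448−6200)/20448 = 0.6968.
Squared: 0.4855.
Sum = 0.485519; P₂ = 0.485519 / 5 = 0.097.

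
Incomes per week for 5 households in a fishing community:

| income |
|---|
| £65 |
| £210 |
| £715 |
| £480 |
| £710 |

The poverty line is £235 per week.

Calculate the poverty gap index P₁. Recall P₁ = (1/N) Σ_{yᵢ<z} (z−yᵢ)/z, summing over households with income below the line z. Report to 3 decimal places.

0.166

Below z: £65, £210 (q = 2 of N = 5).
Relative gaps: (235−65)/235 = 0.7234; (235−210)/235 = 0.1064.
Σ = 0.829787. Dividing by the full population N = 5 gives P₁ = 0.166.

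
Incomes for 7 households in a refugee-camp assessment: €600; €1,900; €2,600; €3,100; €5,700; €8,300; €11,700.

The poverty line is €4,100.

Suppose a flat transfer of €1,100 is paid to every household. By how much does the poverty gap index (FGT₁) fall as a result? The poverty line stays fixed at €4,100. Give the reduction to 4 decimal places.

0.1498

Before: below the line — €600, €1,900, €2,600, €3,100; poverty gap index (FGT₁) = 0.285714.
After the €1,100 transfer: below the line — €1,700, €3,000, €3,700; poverty gap index (FGT₁) = 0.135889.
Reduction = 0.285714 − 0.135889 = 0.1498.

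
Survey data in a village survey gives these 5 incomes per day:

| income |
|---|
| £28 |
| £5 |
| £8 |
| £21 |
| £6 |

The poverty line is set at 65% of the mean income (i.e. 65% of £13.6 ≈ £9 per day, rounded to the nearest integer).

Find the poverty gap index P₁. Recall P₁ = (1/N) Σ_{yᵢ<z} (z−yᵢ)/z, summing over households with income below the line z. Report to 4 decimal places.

0.1778

Poor units: £5, £6, £8 (q = 3 of N = 5).
Gap ratios (z−y)/z: (9−5)/9 = 0.4444; (9−6)/9 = 0.3333; (9−8)/9 = 0.1111.
Sum of shortfalls = 0.888889; P₁ averages over all N: 0.888889 / 5 = 0.1778.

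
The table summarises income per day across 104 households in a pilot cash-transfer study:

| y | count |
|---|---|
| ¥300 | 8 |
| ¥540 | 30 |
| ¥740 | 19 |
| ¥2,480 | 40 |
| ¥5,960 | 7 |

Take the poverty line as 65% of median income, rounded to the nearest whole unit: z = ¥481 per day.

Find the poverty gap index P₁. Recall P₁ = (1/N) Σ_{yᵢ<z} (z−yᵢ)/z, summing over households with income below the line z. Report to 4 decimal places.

Poor units: 8×¥300 (q = 8 of N = 104).
Shortfall ratios: (481−300)/481 = 0.3763 (×8).
Sum of shortfalls = 3.010395; P₁ averages over all N: 3.010395 / 104 = 0.0289.

0.0289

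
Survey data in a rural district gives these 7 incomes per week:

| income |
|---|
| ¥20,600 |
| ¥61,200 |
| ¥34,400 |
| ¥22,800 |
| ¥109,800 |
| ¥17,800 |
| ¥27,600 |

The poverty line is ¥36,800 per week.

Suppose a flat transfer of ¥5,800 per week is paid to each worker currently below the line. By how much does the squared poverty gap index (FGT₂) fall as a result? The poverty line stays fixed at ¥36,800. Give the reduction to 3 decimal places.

Before: below the line — ¥17,800, ¥20,600, ¥22,800, ¥27,600, ¥34,400; squared poverty gap index (FGT₂) = 0.09598.
After the ¥5,800 transfer: below the line — ¥23,600, ¥26,400, ¥28,600, ¥33,400; squared poverty gap index (FGT₂) = 0.03810.
Reduction = 0.09598 − 0.03810 = 0.058.

0.058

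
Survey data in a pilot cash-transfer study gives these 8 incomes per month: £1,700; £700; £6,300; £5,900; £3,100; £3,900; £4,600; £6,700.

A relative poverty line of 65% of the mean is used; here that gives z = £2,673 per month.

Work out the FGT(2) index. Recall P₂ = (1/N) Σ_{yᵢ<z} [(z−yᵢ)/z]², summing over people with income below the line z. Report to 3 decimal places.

0.085

Below z: £700, £1,700 (q = 2 of N = 8).
Relative gaps: (2673−700)/2673 = 0.7381; (2673−1700)/2673 = 0.3640.
Squared: 0.5448; 0.1325.
Sum = 0.677328; P₂ = 0.677328 / 8 = 0.085.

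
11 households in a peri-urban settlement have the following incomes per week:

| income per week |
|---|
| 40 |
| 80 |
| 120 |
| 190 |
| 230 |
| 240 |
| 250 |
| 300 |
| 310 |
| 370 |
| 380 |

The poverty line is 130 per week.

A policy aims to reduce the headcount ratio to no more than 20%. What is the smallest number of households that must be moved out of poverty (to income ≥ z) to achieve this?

1

Currently q = 3 of N = 11 are below the line (H = 0.273).
A headcount ratio of at most 20% allows at most ⌊0.20 × 11⌋ = 2 poor households.
So at least 3 − 2 = 1 must be lifted.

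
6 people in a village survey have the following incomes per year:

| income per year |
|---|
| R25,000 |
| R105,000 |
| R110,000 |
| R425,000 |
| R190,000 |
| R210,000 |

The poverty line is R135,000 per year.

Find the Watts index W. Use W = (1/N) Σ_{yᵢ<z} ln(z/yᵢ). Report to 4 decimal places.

Below the line: R25,000, R105,000, R110,000 (q = 3 of N = 6).
Log gaps: ln(135000/25000) = 1.6864; ln(135000/105000) = 0.2513; ln(135000/110000) = 0.2048.
W = 2.142508 / 6 = 0.3571.

0.3571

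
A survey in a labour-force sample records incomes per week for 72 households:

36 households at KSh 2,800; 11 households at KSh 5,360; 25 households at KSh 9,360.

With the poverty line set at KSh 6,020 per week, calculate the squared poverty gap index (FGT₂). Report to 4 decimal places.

0.1449

Incomes under z: 36×KSh 2,800, 11×KSh 5,360 (q = 47 of N = 72).
Normalized shortfalls: (6020−2800)/6020 = 0.5349 (×36); (6020−5360)/6020 = 0.1096 (×11).
Squared: 0.2861 (×36); 0.0120 (×11).
Sum = 10.431839; P₂ = 10.431839 / 72 = 0.1449.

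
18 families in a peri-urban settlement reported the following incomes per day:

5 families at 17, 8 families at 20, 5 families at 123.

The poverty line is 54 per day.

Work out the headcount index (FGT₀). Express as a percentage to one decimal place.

13 of the 18 families have income below 54.
H = 13/18 = 72.2%.

72.2%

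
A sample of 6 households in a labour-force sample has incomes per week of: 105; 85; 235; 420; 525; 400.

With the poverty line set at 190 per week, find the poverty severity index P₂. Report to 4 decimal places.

Below the line: 85, 105 (q = 2 of N = 6).
Normalized shortfalls: (190−85)/190 = 0.5526; (190−105)/190 = 0.4474.
Squared: 0.3054; 0.2001.
Sum = 0.505540; P₂ = 0.505540 / 6 = 0.0843.

0.0843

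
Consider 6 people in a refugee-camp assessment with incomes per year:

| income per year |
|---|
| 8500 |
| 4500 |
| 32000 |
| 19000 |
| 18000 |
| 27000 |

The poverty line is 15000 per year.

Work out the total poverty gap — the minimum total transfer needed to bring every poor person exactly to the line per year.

17000

Poor units: 4500, 8500 (q = 2 of N = 6).
Individual gaps: 15000−4500 = 10500; 15000−8500 = 6500.
Aggregate gap = 17000.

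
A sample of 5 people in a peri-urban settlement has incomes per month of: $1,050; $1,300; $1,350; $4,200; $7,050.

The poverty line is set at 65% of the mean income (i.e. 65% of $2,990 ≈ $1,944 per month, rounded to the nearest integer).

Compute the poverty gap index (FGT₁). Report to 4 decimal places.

0.2193

Poor units: $1,050, $1,300, $1,350 (q = 3 of N = 5).
Relative gaps: (1944−1050)/1944 = 0.4599; (1944−1300)/1944 = 0.3313; (1944−1350)/1944 = 0.3056.
Sum of shortfalls = 1.096708; P₁ averages over all N: 1.096708 / 5 = 0.2193.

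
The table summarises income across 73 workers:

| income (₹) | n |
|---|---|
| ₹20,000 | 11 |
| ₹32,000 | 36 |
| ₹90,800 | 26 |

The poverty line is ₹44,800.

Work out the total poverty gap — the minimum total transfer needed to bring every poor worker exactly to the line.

₹733,600

Poor units: 11×₹20,000, 36×₹32,000 (q = 47 of N = 73).
Individual gaps: 11×(44800−20000) = 272800; 36×(44800−32000) = 460800.
Aggregate gap = ₹733,600.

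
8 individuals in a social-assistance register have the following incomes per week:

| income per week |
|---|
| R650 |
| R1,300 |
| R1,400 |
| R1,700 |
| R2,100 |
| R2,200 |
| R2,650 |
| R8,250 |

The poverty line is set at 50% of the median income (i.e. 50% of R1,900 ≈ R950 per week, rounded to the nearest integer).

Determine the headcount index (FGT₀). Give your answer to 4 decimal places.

1 of the 8 individuals have income below R950.
H = 1/8 = 0.1250.

0.1250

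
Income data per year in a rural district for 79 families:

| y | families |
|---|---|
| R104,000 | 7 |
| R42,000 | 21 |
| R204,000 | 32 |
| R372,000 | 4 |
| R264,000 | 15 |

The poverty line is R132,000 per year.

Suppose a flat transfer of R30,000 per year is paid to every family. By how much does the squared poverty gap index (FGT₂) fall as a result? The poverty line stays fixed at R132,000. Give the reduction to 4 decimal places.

0.0726

Before: below the line — 21×R42,000, 7×R104,000; squared poverty gap index (FGT₂) = 0.127562.
After the R30,000 transfer: below the line — 21×R72,000; squared poverty gap index (FGT₂) = 0.054922.
Reduction = 0.127562 − 0.054922 = 0.0726.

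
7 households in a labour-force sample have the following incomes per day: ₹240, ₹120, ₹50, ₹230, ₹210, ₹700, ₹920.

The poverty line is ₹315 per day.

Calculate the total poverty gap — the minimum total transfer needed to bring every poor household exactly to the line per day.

₹725

Poor units: ₹50, ₹120, ₹210, ₹230, ₹240 (q = 5 of N = 7).
Individual gaps: 315−50 = 265; 315−120 = 195; 315−210 = 105; 315−230 = 85; 315−240 = 75.
Aggregate gap = ₹725.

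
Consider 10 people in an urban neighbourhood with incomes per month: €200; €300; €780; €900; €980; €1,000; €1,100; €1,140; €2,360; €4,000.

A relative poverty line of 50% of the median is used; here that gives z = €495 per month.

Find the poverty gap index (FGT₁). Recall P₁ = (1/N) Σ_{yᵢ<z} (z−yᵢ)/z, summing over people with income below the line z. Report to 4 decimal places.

0.0990

Incomes under z: €200, €300 (q = 2 of N = 10).
Relative gaps: (495−200)/495 = 0.5960; (495−300)/495 = 0.3939.
Σ = 0.989899. Dividing by the full population N = 10 gives P₁ = 0.0990.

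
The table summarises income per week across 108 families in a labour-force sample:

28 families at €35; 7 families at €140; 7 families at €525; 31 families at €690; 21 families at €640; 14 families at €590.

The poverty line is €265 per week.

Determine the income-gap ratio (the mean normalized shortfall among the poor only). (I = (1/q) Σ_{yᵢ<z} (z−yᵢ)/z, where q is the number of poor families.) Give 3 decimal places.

0.789

Incomes under z: 28×€35, 7×€140 (q = 35 of N = 108).
Shortfall ratios (z−y)/z: 0.8679 (×28), 0.4717 (×7); sum = 27.603774.
The income-gap ratio divides by q (the poor only): 27.603774 / 35 = 0.789.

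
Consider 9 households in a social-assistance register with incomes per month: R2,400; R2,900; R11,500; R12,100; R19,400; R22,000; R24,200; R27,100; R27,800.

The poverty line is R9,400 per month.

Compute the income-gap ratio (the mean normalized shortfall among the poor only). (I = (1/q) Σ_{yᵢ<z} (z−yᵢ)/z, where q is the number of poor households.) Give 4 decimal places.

Poor units: R2,400, R2,900 (q = 2 of N = 9).
Relative gaps: 0.7447, 0.6915; sum = 1.436170.
I averages over the q = 2 poor units only: 1.436170 / 2 = 0.7181.

0.7181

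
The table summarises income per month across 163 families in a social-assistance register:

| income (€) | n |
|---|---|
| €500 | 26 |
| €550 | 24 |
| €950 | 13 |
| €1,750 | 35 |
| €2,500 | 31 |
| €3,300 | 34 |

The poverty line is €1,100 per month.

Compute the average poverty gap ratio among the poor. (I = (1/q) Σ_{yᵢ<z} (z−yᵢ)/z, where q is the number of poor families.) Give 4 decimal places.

Incomes under z: 26×€500, 24×€550, 13×€950 (q = 63 of N = 163).
Shortfall ratios (z−y)/z: 0.5455 (×26), 0.5000 (×24), 0.1364 (×13); sum = 27.954545.
I averages over the q = 63 poor units only: 27.954545 / 63 = 0.4437.

0.4437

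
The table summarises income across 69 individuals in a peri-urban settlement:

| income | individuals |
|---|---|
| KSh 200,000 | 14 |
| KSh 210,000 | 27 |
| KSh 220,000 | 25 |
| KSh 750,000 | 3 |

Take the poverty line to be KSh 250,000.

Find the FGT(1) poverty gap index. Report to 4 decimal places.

0.1467

Incomes under z: 14×KSh 200,000, 27×KSh 210,000, 25×KSh 220,000 (q = 66 of N = 69).
Normalized shortfalls: (250000−200000)/250000 = 0.2000 (×14); (250000−210000)/250000 = 0.1600 (×27); (250000−220000)/250000 = 0.1200 (×25).
Sum of shortfalls = 10.120000; P₁ averages over all N: 10.120000 / 69 = 0.1467.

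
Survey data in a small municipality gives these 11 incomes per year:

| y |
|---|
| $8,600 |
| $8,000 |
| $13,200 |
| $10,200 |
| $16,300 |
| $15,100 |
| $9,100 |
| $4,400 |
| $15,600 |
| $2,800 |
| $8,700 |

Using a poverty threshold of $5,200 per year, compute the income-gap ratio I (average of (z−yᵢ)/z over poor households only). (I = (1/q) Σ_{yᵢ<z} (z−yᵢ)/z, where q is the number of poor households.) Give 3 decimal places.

Below z: $2,800, $4,400 (q = 2 of N = 11).
Shortfall ratios (z−y)/z: 0.4615, 0.1538; sum = 0.615385.
I averages over the q = 2 poor units only: 0.615385 / 2 = 0.308.

0.308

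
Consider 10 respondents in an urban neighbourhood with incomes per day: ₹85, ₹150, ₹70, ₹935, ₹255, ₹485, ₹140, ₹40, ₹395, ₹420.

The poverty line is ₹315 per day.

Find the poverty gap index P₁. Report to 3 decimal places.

Below z: ₹40, ₹70, ₹85, ₹140, ₹150, ₹255 (q = 6 of N = 10).
Normalized shortfalls: (315−40)/315 = 0.8730; (315−70)/315 = 0.7778; (315−85)/315 = 0.7302; (315−140)/315 = 0.5556; (315−150)/315 = 0.5238; (315−255)/315 = 0.1905.
Sum of shortfalls = 3.650794; P₁ averages over all N: 3.650794 / 10 = 0.365.

0.365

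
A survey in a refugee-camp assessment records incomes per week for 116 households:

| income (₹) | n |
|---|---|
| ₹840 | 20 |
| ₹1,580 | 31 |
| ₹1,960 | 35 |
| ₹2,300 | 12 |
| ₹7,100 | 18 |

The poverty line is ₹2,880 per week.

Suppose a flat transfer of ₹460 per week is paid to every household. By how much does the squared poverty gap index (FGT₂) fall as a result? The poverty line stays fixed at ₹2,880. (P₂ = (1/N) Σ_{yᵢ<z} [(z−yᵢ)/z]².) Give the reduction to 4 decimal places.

Before: below the line — 20×₹840, 31×₹1,580, 35×₹1,960, 12×₹2,300; squared poverty gap index (FGT₂) = 0.175942.
After the ₹460 transfer: below the line — 20×₹1,300, 31×₹2,040, 35×₹2,420, 12×₹2,760; squared poverty gap index (FGT₂) = 0.082503.
Reduction = 0.175942 − 0.082503 = 0.0934.

0.0934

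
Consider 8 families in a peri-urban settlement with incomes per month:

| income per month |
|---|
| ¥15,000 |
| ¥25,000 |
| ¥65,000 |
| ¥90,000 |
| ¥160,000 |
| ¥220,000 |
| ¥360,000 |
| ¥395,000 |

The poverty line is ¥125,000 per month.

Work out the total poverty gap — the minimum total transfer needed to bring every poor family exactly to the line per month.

Incomes under z: ¥15,000, ¥25,000, ¥65,000, ¥90,000 (q = 4 of N = 8).
Individual gaps: 125000−15000 = 110000; 125000−25000 = 100000; 125000−65000 = 60000; 125000−90000 = 35000.
Aggregate gap = ¥305,000.

¥305,000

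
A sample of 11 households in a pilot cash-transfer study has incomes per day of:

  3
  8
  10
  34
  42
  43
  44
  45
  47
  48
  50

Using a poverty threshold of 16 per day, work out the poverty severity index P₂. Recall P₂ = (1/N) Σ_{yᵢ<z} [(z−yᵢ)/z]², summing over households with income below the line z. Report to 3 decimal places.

0.096

Poor units: 3, 8, 10 (q = 3 of N = 11).
Normalized shortfalls: (16−3)/16 = 0.8125; (16−8)/16 = 0.5000; (16−10)/16 = 0.3750.
Squared: 0.6602; 0.2500; 0.1406.
Sum = 1.050781; P₂ = 1.050781 / 11 = 0.096.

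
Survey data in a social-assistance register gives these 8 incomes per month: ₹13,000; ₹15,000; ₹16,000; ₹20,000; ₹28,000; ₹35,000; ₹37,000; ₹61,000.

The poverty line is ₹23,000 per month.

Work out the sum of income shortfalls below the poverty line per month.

Below the line: ₹13,000, ₹15,000, ₹16,000, ₹20,000 (q = 4 of N = 8).
Individual gaps: 23000−13000 = 10000; 23000−15000 = 8000; 23000−16000 = 7000; 23000−20000 = 3000.
Aggregate gap = ₹28,000.

₹28,000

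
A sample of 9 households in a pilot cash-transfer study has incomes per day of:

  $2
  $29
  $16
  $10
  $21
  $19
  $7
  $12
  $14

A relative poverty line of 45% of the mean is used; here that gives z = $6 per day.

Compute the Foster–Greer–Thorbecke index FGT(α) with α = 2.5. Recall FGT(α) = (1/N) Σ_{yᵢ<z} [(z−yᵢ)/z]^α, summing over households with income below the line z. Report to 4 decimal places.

0.0403

Below z: $2 (q = 1 of N = 9).
Shortfall ratios: (6−2)/6 = 0.6667.
Raised to α = 2.5: 0.36289.
Sum = 0.362887; FGT(2.5) = 0.362887 / 9 = 0.0403.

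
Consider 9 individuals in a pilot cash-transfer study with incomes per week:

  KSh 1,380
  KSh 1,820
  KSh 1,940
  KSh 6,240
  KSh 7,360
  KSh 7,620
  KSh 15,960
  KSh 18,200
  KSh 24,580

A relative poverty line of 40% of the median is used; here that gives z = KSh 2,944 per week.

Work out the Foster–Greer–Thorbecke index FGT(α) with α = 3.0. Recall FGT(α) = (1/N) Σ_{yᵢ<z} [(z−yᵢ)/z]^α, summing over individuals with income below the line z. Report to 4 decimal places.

Below the line: KSh 1,380, KSh 1,820, KSh 1,940 (q = 3 of N = 9).
Gap ratios (z−y)/z: (2944−1380)/2944 = 0.5312; (2944−1820)/2944 = 0.3818; (2944−1940)/2944 = 0.3410.
Raised to α = 3.0: 0.14993; 0.05565; 0.03966.
Sum = 0.245249; FGT(3.0) = 0.245249 / 9 = 0.0272.

0.0272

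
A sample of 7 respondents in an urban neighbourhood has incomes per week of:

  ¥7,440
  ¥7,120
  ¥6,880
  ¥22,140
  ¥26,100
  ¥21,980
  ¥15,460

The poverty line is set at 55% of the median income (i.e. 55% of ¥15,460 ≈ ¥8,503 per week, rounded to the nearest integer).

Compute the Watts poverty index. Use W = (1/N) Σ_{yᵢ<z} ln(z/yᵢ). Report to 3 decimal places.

0.075

Below z: ¥6,880, ¥7,120, ¥7,440 (q = 3 of N = 7).
Log gaps: ln(8503/6880) = 0.2118; ln(8503/7120) = 0.1775; ln(8503/7440) = 0.1335.
W = 0.522860 / 7 = 0.075.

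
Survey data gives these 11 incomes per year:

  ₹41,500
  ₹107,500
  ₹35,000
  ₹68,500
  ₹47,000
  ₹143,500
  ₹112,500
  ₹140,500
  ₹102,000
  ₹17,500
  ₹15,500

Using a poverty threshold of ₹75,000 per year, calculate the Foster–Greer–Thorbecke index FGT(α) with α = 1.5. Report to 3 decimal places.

Poor units: ₹15,500, ₹17,500, ₹35,000, ₹41,500, ₹47,000, ₹68,500 (q = 6 of N = 11).
Gap ratios (z−y)/z: (75000−15500)/75000 = 0.7933; (75000−17500)/75000 = 0.7667; (75000−35000)/75000 = 0.5333; (75000−41500)/75000 = 0.4467; (75000−47000)/75000 = 0.3733; (75000−68500)/75000 = 0.0867.
Raised to α = 1.5: 0.70662; 0.67129; 0.38949; 0.29852; 0.22811; 0.02551.
Sum = 2.319543; FGT(1.5) = 2.319543 / 11 = 0.211.

0.211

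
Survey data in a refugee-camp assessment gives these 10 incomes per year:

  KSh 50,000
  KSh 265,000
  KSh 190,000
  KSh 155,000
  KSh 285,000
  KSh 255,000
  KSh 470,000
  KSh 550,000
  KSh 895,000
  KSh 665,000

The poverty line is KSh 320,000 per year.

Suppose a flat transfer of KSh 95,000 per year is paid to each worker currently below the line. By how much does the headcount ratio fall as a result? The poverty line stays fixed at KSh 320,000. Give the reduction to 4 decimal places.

0.3000

Before: below the line — KSh 50,000, KSh 155,000, KSh 190,000, KSh 255,000, KSh 265,000, KSh 285,000; headcount ratio = 0.600000.
After the KSh 95,000 transfer: below the line — KSh 145,000, KSh 250,000, KSh 285,000; headcount ratio = 0.300000.
Reduction = 0.600000 − 0.300000 = 0.3000.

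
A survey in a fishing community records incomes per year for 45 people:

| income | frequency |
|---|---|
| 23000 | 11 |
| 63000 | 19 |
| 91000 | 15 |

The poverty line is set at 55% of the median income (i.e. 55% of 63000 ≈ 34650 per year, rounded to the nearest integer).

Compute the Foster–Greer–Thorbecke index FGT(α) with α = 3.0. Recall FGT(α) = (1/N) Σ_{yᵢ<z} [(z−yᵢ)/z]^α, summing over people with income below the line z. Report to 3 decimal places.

Incomes under z: 11×23000 (q = 11 of N = 45).
Relative gaps: (34650−23000)/34650 = 0.3362 (×11).
Raised to α = 3.0: 0.03801 (×11).
Sum = 0.418081; FGT(3.0) = 0.418081 / 45 = 0.009.

0.009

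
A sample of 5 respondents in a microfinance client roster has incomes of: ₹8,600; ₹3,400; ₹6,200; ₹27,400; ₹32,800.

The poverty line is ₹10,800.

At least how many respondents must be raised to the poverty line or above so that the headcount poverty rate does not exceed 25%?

3 of the 5 respondents are poor, so H = 3/5 = 0.600.
A headcount ratio of at most 25% allows at most ⌊0.25 × 5⌋ = 1 poor respondents.
So at least 3 − 1 = 2 must be lifted.

2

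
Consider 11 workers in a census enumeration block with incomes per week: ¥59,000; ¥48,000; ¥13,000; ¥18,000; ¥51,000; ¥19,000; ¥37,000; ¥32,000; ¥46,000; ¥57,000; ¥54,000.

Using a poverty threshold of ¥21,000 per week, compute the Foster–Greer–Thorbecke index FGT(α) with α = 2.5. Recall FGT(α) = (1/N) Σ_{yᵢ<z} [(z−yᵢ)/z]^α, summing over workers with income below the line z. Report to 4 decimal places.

0.0091

Poor units: ¥13,000, ¥18,000, ¥19,000 (q = 3 of N = 11).
Relative gaps: (21000−13000)/21000 = 0.3810; (21000−18000)/21000 = 0.1429; (21000−19000)/21000 = 0.0952.
Raised to α = 2.5: 0.08957; 0.00771; 0.00280.
Sum = 0.100086; FGT(2.5) = 0.100086 / 11 = 0.0091.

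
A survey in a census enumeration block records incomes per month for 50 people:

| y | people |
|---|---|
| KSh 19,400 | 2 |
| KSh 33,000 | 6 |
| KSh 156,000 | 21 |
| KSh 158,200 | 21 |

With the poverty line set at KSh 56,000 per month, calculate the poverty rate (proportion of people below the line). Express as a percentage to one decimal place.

8 of the 50 people have income below KSh 56,000.
H = 8/50 = 16.0%.

16.0%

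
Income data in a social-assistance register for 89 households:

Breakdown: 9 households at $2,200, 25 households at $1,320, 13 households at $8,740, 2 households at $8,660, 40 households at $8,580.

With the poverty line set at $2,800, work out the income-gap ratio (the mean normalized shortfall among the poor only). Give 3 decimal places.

Below the line: 25×$1,320, 9×$2,200 (q = 34 of N = 89).
Relative gaps: 0.5286 (×25), 0.2143 (×9); sum = 15.142857.
The income-gap ratio divides by q (the poor only): 15.142857 / 34 = 0.445.

0.445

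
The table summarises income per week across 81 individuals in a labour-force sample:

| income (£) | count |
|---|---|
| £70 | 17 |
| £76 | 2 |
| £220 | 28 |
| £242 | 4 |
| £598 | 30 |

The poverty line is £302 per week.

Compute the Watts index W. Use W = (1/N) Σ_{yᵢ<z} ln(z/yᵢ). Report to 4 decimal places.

0.4613

Poor units: 17×£70, 2×£76, 28×£220, 4×£242 (q = 51 of N = 81).
Log shortfalls: ln(302/70) = 1.4619 (×17); ln(302/76) = 1.3797 (×2); ln(302/220) = 0.3168 (×28); ln(302/242) = 0.2215 (×4).
W = 37.368570 / 81 = 0.4613.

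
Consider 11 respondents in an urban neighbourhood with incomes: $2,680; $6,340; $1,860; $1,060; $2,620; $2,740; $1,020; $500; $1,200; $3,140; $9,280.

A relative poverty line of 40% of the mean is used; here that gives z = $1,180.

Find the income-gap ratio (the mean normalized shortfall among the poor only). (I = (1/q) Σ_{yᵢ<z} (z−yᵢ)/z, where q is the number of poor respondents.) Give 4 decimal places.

0.2712

Incomes under z: $500, $1,020, $1,060 (q = 3 of N = 11).
Relative gaps: 0.5763, 0.1356, 0.1017; sum = 0.813559.
I averages over the q = 3 poor units only: 0.813559 / 3 = 0.2712.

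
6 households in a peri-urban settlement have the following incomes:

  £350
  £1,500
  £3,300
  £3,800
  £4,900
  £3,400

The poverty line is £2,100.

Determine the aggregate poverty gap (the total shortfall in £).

£2,350

Incomes under z: £350, £1,500 (q = 2 of N = 6).
Individual gaps: 2100−350 = 1750; 2100−1500 = 600.
Aggregate gap = £2,350.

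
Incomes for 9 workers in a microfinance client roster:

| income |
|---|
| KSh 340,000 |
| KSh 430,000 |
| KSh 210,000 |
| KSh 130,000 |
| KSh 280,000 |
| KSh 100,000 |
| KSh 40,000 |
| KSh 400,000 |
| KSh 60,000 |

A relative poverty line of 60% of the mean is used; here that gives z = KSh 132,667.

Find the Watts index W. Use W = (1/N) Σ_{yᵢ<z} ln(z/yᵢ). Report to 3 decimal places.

0.255

Below the line: KSh 40,000, KSh 60,000, KSh 100,000, KSh 130,000 (q = 4 of N = 9).
ln(z/y) terms: ln(132667/40000) = 1.1990; ln(132667/60000) = 0.7935; ln(132667/100000) = 0.2827; ln(132667/130000) = 0.0203.
W = 2.295440 / 9 = 0.255.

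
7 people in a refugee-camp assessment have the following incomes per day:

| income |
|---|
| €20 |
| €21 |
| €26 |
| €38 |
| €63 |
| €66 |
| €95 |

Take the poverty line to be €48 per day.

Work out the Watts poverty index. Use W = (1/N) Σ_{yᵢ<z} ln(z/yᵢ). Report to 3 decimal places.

0.364

Incomes under z: €20, €21, €26, €38 (q = 4 of N = 7).
Log gaps: ln(48/20) = 0.8755; ln(48/21) = 0.8267; ln(48/26) = 0.6131; ln(48/38) = 0.2336.
W = 2.548867 / 7 = 0.364.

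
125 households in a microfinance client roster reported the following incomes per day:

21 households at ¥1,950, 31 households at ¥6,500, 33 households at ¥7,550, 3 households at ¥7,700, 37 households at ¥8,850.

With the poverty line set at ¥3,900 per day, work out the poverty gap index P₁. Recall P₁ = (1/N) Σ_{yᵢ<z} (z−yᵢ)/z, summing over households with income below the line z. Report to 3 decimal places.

0.084

Below z: 21×¥1,950 (q = 21 of N = 125).
Gap ratios (z−y)/z: (3900−1950)/3900 = 0.5000 (×21).
Σ = 10.500000. Dividing by the full population N = 125 gives P₁ = 0.084.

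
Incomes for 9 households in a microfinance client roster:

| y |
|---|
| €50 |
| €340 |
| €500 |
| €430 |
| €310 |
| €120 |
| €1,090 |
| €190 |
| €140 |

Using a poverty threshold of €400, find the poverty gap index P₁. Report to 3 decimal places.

0.347

Below z: €50, €120, €140, €190, €310, €340 (q = 6 of N = 9).
Shortfall ratios: (400−50)/400 = 0.8750; (400−120)/400 = 0.7000; (400−140)/400 = 0.6500; (400−190)/400 = 0.5250; (400−310)/400 = 0.2250; (400−340)/400 = 0.1500.
Σ = 3.125000. Dividing by the full population N = 9 gives P₁ = 0.347.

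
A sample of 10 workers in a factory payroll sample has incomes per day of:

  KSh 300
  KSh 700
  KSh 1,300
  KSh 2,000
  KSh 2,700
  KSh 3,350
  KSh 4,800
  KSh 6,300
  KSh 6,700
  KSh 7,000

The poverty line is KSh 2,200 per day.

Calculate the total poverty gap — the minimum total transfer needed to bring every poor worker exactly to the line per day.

KSh 4,500

Incomes under z: KSh 300, KSh 700, KSh 1,300, KSh 2,000 (q = 4 of N = 10).
Individual gaps: 2200−300 = 1900; 2200−700 = 1500; 2200−1300 = 900; 2200−2000 = 200.
Aggregate gap = KSh 4,500.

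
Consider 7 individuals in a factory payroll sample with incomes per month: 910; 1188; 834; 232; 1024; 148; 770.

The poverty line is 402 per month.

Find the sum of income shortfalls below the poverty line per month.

424

Below z: 148, 232 (q = 2 of N = 7).
Individual gaps: 402−148 = 254; 402−232 = 170.
Aggregate gap = 424.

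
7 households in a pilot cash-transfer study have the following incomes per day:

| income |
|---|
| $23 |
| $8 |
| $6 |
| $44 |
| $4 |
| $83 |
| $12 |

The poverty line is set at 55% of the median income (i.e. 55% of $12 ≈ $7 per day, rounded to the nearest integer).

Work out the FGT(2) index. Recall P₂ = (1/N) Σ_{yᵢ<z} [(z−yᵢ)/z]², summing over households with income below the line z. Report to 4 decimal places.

0.0292

Below the line: $4, $6 (q = 2 of N = 7).
Gap ratios (z−y)/z: (7−4)/7 = 0.4286; (7−6)/7 = 0.1429.
Squared: 0.1837; 0.0204.
Sum = 0.204082; P₂ = 0.204082 / 7 = 0.0292.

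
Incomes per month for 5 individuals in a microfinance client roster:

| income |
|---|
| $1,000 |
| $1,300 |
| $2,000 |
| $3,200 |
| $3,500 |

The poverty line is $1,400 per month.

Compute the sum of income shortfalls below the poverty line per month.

Below the line: $1,000, $1,300 (q = 2 of N = 5).
Individual gaps: 1400−1000 = 400; 1400−1300 = 100.
Aggregate gap = $500.

$500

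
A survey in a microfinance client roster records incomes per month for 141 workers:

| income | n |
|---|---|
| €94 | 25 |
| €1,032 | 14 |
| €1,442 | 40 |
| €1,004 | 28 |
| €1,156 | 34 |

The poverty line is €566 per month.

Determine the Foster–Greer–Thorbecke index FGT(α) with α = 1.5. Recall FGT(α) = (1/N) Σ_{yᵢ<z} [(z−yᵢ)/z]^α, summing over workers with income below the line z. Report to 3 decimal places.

Below z: 25×€94 (q = 25 of N = 141).
Normalized shortfalls: (566−94)/566 = 0.8339 (×25).
Raised to α = 1.5: 0.76153 (×25).
Sum = 19.038308; FGT(1.5) = 19.038308 / 141 = 0.135.

0.135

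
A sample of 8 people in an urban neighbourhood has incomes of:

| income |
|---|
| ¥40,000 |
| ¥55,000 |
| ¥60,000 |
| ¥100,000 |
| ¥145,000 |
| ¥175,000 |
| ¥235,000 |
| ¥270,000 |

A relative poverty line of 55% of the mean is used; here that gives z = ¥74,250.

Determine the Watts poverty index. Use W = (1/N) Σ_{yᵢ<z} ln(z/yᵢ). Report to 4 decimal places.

Below the line: ¥40,000, ¥55,000, ¥60,000 (q = 3 of N = 8).
Log shortfalls: ln(74250/40000) = 0.6186; ln(74250/55000) = 0.3001; ln(74250/60000) = 0.2131.
W = 1.131756 / 8 = 0.1415.

0.1415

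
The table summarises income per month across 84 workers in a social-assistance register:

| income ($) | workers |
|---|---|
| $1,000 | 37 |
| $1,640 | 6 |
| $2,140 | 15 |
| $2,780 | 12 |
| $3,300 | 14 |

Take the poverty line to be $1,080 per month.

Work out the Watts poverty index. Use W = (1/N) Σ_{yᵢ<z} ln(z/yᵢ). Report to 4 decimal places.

Poor units: 37×$1,000 (q = 37 of N = 84).
Log gaps: ln(1080/1000) = 0.0770 (×37).
W = 2.847559 / 84 = 0.0339.

0.0339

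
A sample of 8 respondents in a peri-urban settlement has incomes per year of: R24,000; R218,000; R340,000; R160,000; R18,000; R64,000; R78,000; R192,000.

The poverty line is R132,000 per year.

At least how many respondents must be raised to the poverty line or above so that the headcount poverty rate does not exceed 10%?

4

Currently q = 4 of N = 8 are below the line (H = 0.500).
A headcount ratio of at most 10% allows at most ⌊0.10 × 8⌋ = 0 poor respondents.
So at least 4 − 0 = 4 must be lifted.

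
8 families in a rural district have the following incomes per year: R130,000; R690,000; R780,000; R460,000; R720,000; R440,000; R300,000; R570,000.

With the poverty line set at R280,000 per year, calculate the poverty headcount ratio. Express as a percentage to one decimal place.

1 of the 8 families have income below R280,000.
H = 1/8 = 12.5%.

12.5%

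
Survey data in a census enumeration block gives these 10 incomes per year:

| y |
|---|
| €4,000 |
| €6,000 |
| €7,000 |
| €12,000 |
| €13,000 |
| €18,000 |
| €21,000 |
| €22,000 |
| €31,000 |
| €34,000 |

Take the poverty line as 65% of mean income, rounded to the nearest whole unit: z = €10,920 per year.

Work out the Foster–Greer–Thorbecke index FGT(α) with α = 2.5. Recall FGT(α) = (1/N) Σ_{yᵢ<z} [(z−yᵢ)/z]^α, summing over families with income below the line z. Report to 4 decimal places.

0.0533

Below z: €4,000, €6,000, €7,000 (q = 3 of N = 10).
Relative gaps: (10920−4000)/10920 = 0.6337; (10920−6000)/10920 = 0.4505; (10920−7000)/10920 = 0.3590.
Raised to α = 2.5: 0.31967; 0.13626; 0.07721.
Sum = 0.533138; FGT(2.5) = 0.533138 / 10 = 0.0533.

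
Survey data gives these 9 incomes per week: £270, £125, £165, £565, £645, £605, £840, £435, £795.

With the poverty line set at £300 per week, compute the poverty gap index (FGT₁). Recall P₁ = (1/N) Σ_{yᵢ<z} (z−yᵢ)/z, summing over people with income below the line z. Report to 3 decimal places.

0.126

Incomes under z: £125, £165, £270 (q = 3 of N = 9).
Gap ratios (z−y)/z: (300−125)/300 = 0.5833; (300−165)/300 = 0.4500; (300−270)/300 = 0.1000.
Sum of shortfalls = 1.133333; P₁ averages over all N: 1.133333 / 9 = 0.126.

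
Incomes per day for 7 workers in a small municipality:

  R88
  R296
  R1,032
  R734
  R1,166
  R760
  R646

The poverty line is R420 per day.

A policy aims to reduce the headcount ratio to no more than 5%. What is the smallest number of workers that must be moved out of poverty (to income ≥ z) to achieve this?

Currently q = 2 of N = 7 are below the line (H = 0.286).
A headcount ratio of at most 5% allows at most ⌊0.05 × 7⌋ = 0 poor workers.
So at least 2 − 0 = 2 must be lifted.

2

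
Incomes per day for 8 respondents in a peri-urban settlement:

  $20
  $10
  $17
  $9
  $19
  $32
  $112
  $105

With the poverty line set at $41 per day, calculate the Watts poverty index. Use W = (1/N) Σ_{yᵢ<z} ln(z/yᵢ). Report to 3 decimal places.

0.693

Incomes under z: $9, $10, $17, $19, $20, $32 (q = 6 of N = 8).
Log shortfalls: ln(41/9) = 1.5163; ln(41/10) = 1.4110; ln(41/17) = 0.8804; ln(41/19) = 0.7691; ln(41/20) = 0.7178; ln(41/32) = 0.2478.
W = 5.542502 / 8 = 0.693.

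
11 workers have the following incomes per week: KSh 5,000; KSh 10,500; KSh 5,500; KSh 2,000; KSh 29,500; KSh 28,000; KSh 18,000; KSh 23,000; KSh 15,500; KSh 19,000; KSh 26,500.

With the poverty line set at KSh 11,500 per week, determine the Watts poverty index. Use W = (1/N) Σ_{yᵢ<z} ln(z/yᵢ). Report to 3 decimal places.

Below the line: KSh 2,000, KSh 5,000, KSh 5,500, KSh 10,500 (q = 4 of N = 11).
Log shortfalls: ln(11500/2000) = 1.7492; ln(11500/5000) = 0.8329; ln(11500/5500) = 0.7376; ln(11500/10500) = 0.0910.
W = 3.410680 / 11 = 0.310.

0.310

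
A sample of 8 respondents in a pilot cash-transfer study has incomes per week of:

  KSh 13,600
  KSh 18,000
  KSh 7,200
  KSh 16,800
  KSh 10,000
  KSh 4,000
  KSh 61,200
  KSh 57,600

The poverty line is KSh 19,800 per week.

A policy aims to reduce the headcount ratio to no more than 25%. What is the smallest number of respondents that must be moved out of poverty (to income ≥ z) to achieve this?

Currently q = 6 of N = 8 are below the line (H = 0.750).
A headcount ratio of at most 25% allows at most ⌊0.25 × 8⌋ = 2 poor respondents.
So at least 6 − 2 = 4 must be lifted.

4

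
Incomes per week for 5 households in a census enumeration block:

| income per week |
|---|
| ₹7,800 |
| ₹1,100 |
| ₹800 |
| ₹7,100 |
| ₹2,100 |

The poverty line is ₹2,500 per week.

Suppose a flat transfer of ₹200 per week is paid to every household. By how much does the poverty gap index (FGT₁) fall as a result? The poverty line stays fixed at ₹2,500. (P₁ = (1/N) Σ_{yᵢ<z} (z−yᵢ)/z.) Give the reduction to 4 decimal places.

0.0480

Before: below the line — ₹800, ₹1,100, ₹2,100; poverty gap index (FGT₁) = 0.280000.
After the ₹200 transfer: below the line — ₹1,000, ₹1,300, ₹2,300; poverty gap index (FGT₁) = 0.232000.
Reduction = 0.280000 − 0.232000 = 0.0480.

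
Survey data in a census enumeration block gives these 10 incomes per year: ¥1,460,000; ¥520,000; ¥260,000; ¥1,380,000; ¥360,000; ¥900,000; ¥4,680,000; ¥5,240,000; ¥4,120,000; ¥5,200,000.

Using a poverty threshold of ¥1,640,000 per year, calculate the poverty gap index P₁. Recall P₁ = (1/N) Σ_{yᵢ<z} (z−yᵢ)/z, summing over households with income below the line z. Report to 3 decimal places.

Incomes under z: ¥260,000, ¥360,000, ¥520,000, ¥900,000, ¥1,380,000, ¥1,460,000 (q = 6 of N = 10).
Gap ratios (z−y)/z: (1640000−260000)/1640000 = 0.8415; (1640000−360000)/1640000 = 0.7805; (1640000−520000)/1640000 = 0.6829; (1640000−900000)/1640000 = 0.4512; (1640000−1380000)/1640000 = 0.1585; (1640000−1460000)/1640000 = 0.1098.
Σ = 3.024390. Dividing by the full population N = 10 gives P₁ = 0.302.

0.302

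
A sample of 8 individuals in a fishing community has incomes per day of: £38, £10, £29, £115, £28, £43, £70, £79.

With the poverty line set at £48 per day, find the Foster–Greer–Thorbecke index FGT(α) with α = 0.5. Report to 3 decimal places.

0.368

Incomes under z: £10, £28, £29, £38, £43 (q = 5 of N = 8).
Shortfall ratios: (48−10)/48 = 0.7917; (48−28)/48 = 0.4167; (48−29)/48 = 0.3958; (48−38)/48 = 0.2083; (48−43)/48 = 0.1042.
Raised to α = 0.5: 0.88976; 0.64550; 0.62915; 0.45644; 0.32275.
Sum = 2.943591; FGT(0.5) = 2.943591 / 8 = 0.368.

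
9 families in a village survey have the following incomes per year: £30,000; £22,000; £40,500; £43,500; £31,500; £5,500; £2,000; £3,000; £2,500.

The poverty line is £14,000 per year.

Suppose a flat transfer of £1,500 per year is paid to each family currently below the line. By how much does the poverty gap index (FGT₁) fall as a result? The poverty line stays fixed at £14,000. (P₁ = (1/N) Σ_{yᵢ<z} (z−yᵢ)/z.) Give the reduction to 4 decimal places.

Before: below the line — £2,000, £2,500, £3,000, £5,500; poverty gap index (FGT₁) = 0.341270.
After the £1,500 transfer: below the line — £3,500, £4,000, £4,500, £7,000; poverty gap index (FGT₁) = 0.293651.
Reduction = 0.341270 − 0.293651 = 0.0476.

0.0476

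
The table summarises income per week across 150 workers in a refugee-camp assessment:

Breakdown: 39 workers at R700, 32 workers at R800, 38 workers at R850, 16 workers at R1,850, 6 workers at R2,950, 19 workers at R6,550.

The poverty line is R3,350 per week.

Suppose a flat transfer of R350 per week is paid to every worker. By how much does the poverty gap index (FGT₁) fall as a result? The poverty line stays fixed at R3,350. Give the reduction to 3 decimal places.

Before: below the line — 39×R700, 32×R800, 38×R850, 16×R1,850, 6×R2,950; poverty gap index (FGT₁) = 0.60965.
After the R350 transfer: below the line — 39×R1,050, 32×R1,150, 38×R1,200, 16×R2,200, 6×R3,300; poverty gap index (FGT₁) = 0.51841.
Reduction = 0.60965 − 0.51841 = 0.091.

0.091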